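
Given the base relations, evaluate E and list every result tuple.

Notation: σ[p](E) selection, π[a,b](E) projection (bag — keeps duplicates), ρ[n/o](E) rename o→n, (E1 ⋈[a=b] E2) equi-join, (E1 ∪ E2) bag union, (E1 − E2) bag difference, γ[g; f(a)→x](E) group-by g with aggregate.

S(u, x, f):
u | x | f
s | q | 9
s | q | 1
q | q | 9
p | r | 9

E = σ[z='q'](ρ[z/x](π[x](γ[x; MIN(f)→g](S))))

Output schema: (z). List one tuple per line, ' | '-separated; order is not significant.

Row counts bottom-up:
  S → 4
  γ[x; MIN(f)→g](S) → 2
  π[x](γ[x; MIN(f)→g](S)) → 2
  ρ[z/x](π[x](γ[x; MIN(f)→g](S))) → 2
  σ[z='q'](ρ[z/x](π[x](γ[x; MIN(f)→g](S)))) → 1

== RESULT ==
z
q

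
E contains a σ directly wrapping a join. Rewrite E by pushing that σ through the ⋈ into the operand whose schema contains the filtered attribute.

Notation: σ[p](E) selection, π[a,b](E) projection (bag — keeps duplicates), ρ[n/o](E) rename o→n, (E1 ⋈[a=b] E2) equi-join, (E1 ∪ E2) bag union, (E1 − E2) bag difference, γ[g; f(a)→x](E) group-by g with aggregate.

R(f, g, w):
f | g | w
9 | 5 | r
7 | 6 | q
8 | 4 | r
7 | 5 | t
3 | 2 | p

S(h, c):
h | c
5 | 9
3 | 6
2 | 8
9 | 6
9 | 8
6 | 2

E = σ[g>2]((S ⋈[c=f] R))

σ filters on g, owned by the right side.
E' = (S ⋈[c=f] σ[g>2](R))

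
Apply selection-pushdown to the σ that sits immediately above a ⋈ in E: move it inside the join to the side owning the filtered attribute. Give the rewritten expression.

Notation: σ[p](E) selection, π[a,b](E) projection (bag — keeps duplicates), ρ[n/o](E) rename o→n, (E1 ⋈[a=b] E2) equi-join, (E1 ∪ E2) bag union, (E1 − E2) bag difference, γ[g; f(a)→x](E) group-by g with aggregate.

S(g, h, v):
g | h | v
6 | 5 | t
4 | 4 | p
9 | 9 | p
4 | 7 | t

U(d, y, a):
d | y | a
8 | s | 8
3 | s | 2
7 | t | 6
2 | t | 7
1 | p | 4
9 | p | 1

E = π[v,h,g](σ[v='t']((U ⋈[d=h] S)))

σ filters on v, owned by the right side.
E' = π[v,h,g]((U ⋈[d=h] σ[v='t'](S)))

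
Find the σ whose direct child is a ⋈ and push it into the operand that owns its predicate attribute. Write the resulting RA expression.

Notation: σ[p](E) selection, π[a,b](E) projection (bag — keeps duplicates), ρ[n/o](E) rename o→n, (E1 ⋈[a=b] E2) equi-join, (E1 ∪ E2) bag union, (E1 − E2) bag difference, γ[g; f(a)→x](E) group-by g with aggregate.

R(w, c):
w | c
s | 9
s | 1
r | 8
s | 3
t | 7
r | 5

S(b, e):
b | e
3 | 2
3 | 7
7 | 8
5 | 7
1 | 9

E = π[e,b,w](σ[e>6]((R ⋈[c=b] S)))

σ filters on e, owned by the right side.
E' = π[e,b,w]((R ⋈[c=b] σ[e>6](S)))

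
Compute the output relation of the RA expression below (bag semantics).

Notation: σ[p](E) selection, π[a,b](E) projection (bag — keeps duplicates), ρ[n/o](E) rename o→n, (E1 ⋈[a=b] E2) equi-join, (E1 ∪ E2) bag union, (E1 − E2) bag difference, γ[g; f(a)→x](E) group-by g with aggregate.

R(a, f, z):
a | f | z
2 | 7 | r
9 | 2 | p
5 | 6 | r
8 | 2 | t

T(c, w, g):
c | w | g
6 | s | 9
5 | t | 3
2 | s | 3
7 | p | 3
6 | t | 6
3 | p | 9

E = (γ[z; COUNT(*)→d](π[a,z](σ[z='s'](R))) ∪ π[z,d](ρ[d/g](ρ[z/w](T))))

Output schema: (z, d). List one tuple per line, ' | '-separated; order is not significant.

Row counts bottom-up:
  R → 4
  σ[z='s'](R) → 0
  π[a,z](σ[z='s'](R)) → 0
  γ[z; COUNT(*)→d](π[a,z](σ[z='s'](R))) → 0
  T → 6
  ρ[z/w](T) → 6
  ρ[d/g](ρ[z/w](T)) → 6
  π[z,d](ρ[d/g](ρ[z/w](T))) → 6
  (γ[z; COUNT(*)→d](π[a,z](σ[z='s'](R))) ∪ π[z,d](ρ[d/g](ρ[z/w](T)))) → 6

== RESULT ==
z | d
p | 3
p | 9
s | 3
s | 9
t | 3
t | 6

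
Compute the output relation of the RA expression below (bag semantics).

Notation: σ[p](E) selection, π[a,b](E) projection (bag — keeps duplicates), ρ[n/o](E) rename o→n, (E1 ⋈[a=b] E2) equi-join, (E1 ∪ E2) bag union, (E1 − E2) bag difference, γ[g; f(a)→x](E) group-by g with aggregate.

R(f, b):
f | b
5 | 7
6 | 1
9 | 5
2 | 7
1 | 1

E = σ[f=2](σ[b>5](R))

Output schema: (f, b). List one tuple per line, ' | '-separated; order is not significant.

Per-node cardinality:
  R → 5
  σ[b>5](R) → 2
  σ[f=2](σ[b>5](R)) → 1

== RESULT ==
f | b
2 | 7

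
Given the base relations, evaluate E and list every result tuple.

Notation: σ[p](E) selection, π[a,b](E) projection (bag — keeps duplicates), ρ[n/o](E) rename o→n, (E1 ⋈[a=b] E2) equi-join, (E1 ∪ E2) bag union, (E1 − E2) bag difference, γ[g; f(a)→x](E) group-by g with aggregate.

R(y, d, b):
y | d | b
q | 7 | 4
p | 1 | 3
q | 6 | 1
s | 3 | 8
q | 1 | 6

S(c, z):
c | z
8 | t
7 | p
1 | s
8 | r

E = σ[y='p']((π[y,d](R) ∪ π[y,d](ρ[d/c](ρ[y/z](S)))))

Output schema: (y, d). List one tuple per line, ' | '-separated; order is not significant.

Stepwise |·|:
  R → 5
  π[y,d](R) → 5
  S → 4
  ρ[y/z](S) → 4
  ρ[d/c](ρ[y/z](S)) → 4
  π[y,d](ρ[d/c](ρ[y/z](S))) → 4
  (π[y,d](R) ∪ π[y,d](ρ[d/c](ρ[y/z](S)))) → 9
  σ[y='p']((π[y,d](R) ∪ π[y,d](ρ[d/c](ρ[y/z](S))))) → 2

== RESULT ==
y | d
p | 1
p | 7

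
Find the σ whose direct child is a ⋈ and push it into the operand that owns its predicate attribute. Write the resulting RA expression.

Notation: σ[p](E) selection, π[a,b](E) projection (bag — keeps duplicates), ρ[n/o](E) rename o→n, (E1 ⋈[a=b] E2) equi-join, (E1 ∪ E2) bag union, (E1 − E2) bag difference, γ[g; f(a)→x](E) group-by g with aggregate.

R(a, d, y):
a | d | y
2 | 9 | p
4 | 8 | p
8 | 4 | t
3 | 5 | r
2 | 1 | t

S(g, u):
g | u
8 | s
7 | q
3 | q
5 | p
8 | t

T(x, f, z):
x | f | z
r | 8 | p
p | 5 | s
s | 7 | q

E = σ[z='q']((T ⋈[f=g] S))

σ filters on z, owned by the left side.
E' = (σ[z='q'](T) ⋈[f=g] S)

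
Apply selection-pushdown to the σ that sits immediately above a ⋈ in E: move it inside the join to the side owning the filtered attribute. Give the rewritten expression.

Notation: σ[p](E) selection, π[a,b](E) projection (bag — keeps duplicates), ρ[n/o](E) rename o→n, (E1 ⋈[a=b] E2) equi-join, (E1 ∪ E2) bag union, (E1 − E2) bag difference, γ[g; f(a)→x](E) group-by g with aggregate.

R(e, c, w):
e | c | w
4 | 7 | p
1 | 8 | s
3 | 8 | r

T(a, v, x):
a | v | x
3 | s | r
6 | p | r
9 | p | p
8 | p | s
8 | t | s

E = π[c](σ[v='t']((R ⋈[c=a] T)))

σ filters on v, owned by the right side.
E' = π[c]((R ⋈[c=a] σ[v='t'](T)))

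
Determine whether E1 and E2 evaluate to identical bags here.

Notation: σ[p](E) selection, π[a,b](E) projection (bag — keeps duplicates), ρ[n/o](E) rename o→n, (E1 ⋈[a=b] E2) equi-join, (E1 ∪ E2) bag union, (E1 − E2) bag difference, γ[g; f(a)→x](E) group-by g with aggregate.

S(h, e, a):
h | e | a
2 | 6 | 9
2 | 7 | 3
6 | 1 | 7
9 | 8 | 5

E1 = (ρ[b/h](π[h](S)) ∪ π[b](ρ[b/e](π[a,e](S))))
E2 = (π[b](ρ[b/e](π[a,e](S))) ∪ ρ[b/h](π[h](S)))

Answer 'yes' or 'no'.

E1 subexpression sizes:
  S → 4
  π[h](S) → 4
  ρ[b/h](π[h](S)) → 4
  S → 4
  π[a,e](S) → 4
  ρ[b/e](π[a,e](S)) → 4
  π[b](ρ[b/e](π[a,e](S))) → 4
  (ρ[b/h](π[h](S)) ∪ π[b](ρ[b/e](π[a,e](S)))) → 8
E2 subexpression sizes:
  S → 4
  π[a,e](S) → 4
  ρ[b/e](π[a,e](S)) → 4
  π[b](ρ[b/e](π[a,e](S))) → 4
  S → 4
  π[h](S) → 4
  ρ[b/h](π[h](S)) → 4
  (π[b](ρ[b/e](π[a,e](S))) ∪ ρ[b/h](π[h](S))) → 8

E1 and E2 produce the same multiset:
b
1
2
2
6
6
7
8
9

yes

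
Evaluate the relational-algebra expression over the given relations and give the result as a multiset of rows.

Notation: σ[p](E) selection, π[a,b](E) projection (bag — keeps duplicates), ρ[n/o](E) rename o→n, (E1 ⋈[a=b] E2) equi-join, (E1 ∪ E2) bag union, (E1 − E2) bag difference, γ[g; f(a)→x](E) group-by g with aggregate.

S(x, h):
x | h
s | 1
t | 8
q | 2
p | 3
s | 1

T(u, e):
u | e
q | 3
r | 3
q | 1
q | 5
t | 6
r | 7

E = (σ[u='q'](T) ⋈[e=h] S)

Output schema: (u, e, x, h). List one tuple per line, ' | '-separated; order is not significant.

Row counts bottom-up:
  T → 6
  σ[u='q'](T) → 3
  S → 5
  (σ[u='q'](T) ⋈[e=h] S) → 3

== RESULT ==
u | e | x | h
q | 1 | s | 1
q | 1 | s | 1
q | 3 | p | 3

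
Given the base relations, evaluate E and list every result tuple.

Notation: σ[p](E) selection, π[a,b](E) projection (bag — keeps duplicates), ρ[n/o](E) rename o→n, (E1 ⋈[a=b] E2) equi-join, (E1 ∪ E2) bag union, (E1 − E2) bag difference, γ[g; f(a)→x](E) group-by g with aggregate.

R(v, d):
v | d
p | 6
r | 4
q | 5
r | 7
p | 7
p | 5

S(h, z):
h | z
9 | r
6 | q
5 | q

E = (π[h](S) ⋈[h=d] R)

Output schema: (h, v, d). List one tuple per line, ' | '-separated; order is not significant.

Subexpression sizes:
  S → 3
  π[h](S) → 3
  R → 6
  (π[h](S) ⋈[h=d] R) → 3

== RESULT ==
h | v | d
5 | p | 5
5 | q | 5
6 | p | 6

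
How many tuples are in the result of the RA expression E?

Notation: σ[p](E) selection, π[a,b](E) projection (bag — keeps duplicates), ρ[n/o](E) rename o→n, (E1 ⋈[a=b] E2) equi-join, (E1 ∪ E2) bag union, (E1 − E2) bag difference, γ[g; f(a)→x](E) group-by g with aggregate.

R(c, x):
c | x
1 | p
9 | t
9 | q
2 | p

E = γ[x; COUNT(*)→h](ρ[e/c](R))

Row counts bottom-up:
  R → 4
  ρ[e/c](R) → 4
  γ[x; COUNT(*)→h](ρ[e/c](R)) → 3

|E| = 3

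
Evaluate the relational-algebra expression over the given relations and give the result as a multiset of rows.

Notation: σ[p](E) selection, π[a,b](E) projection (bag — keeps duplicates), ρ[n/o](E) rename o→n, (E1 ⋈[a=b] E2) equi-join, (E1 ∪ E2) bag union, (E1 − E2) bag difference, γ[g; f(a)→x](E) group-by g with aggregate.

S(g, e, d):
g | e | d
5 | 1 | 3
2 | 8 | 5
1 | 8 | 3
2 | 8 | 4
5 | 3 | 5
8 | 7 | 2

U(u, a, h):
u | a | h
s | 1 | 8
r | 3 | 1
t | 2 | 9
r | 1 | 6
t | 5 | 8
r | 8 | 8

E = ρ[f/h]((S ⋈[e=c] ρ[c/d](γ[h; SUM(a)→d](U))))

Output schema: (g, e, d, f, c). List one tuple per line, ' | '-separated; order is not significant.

Row counts bottom-up:
  S → 6
  U → 6
  γ[h; SUM(a)→d](U) → 4
  ρ[c/d](γ[h; SUM(a)→d](U)) → 4
  (S ⋈[e=c] ρ[c/d](γ[h; SUM(a)→d](U))) → 2
  ρ[f/h]((S ⋈[e=c] ρ[c/d](γ[h; SUM(a)→d](U)))) → 2

== RESULT ==
g | e | d | f | c
5 | 1 | 3 | 6 | 1
5 | 3 | 5 | 1 | 3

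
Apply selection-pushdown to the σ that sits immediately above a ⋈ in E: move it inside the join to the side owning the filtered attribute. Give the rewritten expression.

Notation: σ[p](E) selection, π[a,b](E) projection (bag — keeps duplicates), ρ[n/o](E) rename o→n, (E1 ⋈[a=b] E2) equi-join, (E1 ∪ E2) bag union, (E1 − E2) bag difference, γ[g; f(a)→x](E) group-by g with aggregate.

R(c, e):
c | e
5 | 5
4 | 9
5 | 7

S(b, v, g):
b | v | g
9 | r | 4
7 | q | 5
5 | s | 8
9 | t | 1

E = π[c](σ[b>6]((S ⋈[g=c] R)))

σ filters on b, owned by the left side.
E' = π[c]((σ[b>6](S) ⋈[g=c] R))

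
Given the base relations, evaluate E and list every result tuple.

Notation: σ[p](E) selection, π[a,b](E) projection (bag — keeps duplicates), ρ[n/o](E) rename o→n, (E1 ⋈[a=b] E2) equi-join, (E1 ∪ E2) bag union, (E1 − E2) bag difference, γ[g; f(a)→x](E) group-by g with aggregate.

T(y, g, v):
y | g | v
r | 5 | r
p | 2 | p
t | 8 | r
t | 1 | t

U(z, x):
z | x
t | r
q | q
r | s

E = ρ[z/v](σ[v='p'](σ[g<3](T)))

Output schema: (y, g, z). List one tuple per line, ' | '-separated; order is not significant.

Stepwise |·|:
  T → 4
  σ[g<3](T) → 2
  σ[v='p'](σ[g<3](T)) → 1
  ρ[z/v](σ[v='p'](σ[g<3](T))) → 1

== RESULT ==
y | g | z
p | 2 | p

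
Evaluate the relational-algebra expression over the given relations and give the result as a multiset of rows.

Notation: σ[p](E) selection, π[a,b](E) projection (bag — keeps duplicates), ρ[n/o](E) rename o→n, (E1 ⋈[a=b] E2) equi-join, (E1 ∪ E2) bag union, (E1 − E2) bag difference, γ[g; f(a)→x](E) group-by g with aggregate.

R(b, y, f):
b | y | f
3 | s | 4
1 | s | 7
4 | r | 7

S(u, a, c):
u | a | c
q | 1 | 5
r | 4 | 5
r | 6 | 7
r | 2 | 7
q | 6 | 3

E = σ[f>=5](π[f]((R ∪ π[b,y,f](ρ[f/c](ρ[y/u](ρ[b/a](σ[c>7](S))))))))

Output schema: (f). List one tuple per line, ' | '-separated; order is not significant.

Row counts bottom-up:
  R → 3
  S → 5
  σ[c>7](S) → 0
  ρ[b/a](σ[c>7](S)) → 0
  ρ[y/u](ρ[b/a](σ[c>7](S))) → 0
  ρ[f/c](ρ[y/u](ρ[b/a](σ[c>7](S)))) → 0
  π[b,y,f](ρ[f/c](ρ[y/u](ρ[b/a](σ[c>7](S))))) → 0
  (R ∪ π[b,y,f](ρ[f/c](ρ[y/u](ρ[b/a](σ[c>7](S)))))) → 3
  π[f]((R ∪ π[b,y,f](ρ[f/c](ρ[y/u](ρ[b/a](σ[c>7](S))))))) → 3
  σ[f>=5](π[f]((R ∪ π[b,y,f](ρ[f/c](ρ[y/u](ρ[b/a](σ[c>7](S)))))))) → 2

== RESULT ==
f
7
7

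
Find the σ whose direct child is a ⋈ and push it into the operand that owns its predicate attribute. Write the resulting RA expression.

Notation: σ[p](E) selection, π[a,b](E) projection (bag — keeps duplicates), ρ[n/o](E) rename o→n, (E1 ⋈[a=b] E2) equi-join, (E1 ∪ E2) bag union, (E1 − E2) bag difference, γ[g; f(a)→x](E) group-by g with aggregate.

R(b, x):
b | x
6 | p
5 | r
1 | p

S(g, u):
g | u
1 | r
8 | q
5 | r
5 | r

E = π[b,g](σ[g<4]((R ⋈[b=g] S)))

σ filters on g, owned by the right side.
E' = π[b,g]((R ⋈[b=g] σ[g<4](S)))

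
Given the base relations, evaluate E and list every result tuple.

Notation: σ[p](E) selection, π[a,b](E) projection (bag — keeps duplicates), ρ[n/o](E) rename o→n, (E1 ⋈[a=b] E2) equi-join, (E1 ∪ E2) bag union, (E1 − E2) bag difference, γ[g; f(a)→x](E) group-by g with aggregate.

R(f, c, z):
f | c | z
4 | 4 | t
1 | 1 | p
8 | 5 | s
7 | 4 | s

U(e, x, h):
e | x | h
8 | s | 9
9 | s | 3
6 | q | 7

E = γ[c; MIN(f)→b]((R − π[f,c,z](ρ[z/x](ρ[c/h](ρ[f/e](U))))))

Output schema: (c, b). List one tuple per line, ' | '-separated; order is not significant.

Stepwise |·|:
  R → 4
  U → 3
  ρ[f/e](U) → 3
  ρ[c/h](ρ[f/e](U)) → 3
  ρ[z/x](ρ[c/h](ρ[f/e](U))) → 3
  π[f,c,z](ρ[z/x](ρ[c/h](ρ[f/e](U)))) → 3
  (R − π[f,c,z](ρ[z/x](ρ[c/h](ρ[f/e](U))))) → 4
  γ[c; MIN(f)→b]((R − π[f,c,z](ρ[z/x](ρ[c/h](ρ[f/e](U)))))) → 3

== RESULT ==
c | b
1 | 1
4 | 4
5 | 8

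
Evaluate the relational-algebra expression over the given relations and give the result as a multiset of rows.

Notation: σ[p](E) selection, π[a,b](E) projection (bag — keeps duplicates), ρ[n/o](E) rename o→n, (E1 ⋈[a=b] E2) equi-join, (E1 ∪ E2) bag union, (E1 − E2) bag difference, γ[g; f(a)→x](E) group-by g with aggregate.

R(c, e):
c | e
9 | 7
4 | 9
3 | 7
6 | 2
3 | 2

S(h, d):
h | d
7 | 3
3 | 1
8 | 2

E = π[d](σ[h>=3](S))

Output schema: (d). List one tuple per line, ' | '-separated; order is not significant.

Stepwise |·|:
  S → 3
  σ[h>=3](S) → 3
  π[d](σ[h>=3](S)) → 3

== RESULT ==
d
1
2
3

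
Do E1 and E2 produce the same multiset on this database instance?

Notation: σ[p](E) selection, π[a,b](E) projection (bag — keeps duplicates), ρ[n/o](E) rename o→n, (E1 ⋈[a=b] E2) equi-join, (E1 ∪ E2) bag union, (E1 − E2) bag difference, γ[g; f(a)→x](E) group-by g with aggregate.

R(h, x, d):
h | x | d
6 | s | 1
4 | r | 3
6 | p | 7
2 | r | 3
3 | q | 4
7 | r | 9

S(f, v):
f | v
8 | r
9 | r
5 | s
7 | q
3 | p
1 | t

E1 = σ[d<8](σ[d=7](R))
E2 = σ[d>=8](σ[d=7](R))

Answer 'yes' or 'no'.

E1 subexpression sizes:
  R → 6
  σ[d=7](R) → 1
  σ[d<8](σ[d=7](R)) → 1
E2 subexpression sizes:
  R → 6
  σ[d=7](R) → 1
  σ[d>=8](σ[d=7](R)) → 0

E1 result:
h | x | d
6 | p | 7
E2 result:
h | x | d
(0 rows)
Witness: (6, 'p', 7) appears 1× in E1 but 0× in E2.

no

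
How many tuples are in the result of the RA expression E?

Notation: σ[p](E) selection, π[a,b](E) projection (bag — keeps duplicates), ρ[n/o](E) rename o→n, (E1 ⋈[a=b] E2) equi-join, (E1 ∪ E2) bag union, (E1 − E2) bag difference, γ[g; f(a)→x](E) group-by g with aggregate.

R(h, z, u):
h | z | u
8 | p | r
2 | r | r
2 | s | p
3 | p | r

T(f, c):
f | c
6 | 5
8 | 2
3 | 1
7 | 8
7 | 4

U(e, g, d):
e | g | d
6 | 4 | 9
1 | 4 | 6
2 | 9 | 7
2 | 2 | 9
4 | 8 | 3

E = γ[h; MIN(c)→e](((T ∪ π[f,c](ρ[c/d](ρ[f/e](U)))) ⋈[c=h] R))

Stepwise |·|:
  T → 5
  U → 5
  ρ[f/e](U) → 5
  ρ[c/d](ρ[f/e](U)) → 5
  π[f,c](ρ[c/d](ρ[f/e](U))) → 5
  (T ∪ π[f,c](ρ[c/d](ρ[f/e](U)))) → 10
  R → 4
  ((T ∪ π[f,c](ρ[c/d](ρ[f/e](U)))) ⋈[c=h] R) → 4
  γ[h; MIN(c)→e](((T ∪ π[f,c](ρ[c/d](ρ[f/e](U)))) ⋈[c=h] R)) → 3

|E| = 3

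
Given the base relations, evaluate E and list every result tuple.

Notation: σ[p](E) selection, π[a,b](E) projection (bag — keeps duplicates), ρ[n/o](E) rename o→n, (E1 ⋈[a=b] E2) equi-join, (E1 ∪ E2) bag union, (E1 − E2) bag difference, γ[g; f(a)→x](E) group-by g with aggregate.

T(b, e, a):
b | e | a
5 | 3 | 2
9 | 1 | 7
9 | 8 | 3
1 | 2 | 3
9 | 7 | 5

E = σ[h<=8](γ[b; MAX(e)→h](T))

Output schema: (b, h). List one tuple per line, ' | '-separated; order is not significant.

Subexpression sizes:
  T → 5
  γ[b; MAX(e)→h](T) → 3
  σ[h<=8](γ[b; MAX(e)→h](T)) → 3

== RESULT ==
b | h
1 | 2
5 | 3
9 | 8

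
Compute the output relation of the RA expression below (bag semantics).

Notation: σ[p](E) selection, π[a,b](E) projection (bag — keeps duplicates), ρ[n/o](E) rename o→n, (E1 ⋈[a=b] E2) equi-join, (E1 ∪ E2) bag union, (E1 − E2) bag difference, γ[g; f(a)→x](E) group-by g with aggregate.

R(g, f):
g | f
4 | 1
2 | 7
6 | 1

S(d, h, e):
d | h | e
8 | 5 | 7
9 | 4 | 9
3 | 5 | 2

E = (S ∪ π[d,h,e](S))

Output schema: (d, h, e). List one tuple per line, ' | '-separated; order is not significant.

Subexpression sizes:
  S → 3
  S → 3
  π[d,h,e](S) → 3
  (S ∪ π[d,h,e](S)) → 6

== RESULT ==
d | h | e
3 | 5 | 2
3 | 5 | 2
8 | 5 | 7
8 | 5 | 7
9 | 4 | 9
9 | 4 | 9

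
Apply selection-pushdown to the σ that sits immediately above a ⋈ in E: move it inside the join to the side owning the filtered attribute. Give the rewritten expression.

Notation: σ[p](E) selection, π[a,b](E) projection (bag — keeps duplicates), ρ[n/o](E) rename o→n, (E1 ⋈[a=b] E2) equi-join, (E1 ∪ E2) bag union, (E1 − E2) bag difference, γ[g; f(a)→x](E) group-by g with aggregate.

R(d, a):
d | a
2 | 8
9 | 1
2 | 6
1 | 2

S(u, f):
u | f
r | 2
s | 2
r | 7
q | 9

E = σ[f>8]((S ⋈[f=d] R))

σ filters on f, owned by the left side.
E' = (σ[f>8](S) ⋈[f=d] R)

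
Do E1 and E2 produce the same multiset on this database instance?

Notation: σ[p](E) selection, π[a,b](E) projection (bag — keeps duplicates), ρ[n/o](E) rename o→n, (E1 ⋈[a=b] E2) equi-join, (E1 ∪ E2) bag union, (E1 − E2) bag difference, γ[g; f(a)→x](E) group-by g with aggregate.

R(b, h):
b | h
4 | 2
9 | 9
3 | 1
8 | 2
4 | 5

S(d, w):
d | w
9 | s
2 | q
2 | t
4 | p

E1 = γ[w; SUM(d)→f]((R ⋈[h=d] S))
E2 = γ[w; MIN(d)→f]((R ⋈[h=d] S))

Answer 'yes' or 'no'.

E1 subexpression sizes:
  R → 5
  S → 4
  (R ⋈[h=d] S) → 5
  γ[w; SUM(d)→f]((R ⋈[h=d] S)) → 3
E2 subexpression sizes:
  R → 5
  S → 4
  (R ⋈[h=d] S) → 5
  γ[w; MIN(d)→f]((R ⋈[h=d] S)) → 3

E1 result:
w | f
q | 4
s | 9
t | 4
E2 result:
w | f
q | 2
s | 9
t | 2
Witness: ('t', 4) appears 1× in E1 but 0× in E2.

no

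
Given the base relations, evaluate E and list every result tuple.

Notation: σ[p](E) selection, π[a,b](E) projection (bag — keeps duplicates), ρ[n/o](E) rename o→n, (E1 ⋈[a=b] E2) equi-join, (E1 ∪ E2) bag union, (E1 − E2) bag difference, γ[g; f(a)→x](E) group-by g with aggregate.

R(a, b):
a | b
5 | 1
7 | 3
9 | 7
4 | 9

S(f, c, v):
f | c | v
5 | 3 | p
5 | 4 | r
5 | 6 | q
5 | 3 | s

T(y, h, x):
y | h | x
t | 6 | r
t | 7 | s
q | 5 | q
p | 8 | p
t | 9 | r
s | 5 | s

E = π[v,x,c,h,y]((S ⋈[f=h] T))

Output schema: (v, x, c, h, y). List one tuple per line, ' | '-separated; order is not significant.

Row counts bottom-up:
  S → 4
  T → 6
  (S ⋈[f=h] T) → 8
  π[v,x,c,h,y]((S ⋈[f=h] T)) → 8

== RESULT ==
v | x | c | h | y
p | q | 3 | 5 | q
p | s | 3 | 5 | s
q | q | 6 | 5 | q
q | s | 6 | 5 | s
r | q | 4 | 5 | q
r | s | 4 | 5 | s
s | q | 3 | 5 | q
s | s | 3 | 5 | s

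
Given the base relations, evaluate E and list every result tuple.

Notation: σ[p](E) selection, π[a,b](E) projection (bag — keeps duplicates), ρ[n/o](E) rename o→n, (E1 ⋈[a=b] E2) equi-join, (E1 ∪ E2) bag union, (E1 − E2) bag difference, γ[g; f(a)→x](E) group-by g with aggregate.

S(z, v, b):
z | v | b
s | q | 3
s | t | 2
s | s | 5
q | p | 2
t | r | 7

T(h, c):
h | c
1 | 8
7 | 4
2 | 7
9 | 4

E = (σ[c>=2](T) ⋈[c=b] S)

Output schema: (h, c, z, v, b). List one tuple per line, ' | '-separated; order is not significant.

Per-node cardinality:
  T → 4
  σ[c>=2](T) → 4
  S → 5
  (σ[c>=2](T) ⋈[c=b] S) → 1

== RESULT ==
h | c | z | v | b
2 | 7 | t | r | 7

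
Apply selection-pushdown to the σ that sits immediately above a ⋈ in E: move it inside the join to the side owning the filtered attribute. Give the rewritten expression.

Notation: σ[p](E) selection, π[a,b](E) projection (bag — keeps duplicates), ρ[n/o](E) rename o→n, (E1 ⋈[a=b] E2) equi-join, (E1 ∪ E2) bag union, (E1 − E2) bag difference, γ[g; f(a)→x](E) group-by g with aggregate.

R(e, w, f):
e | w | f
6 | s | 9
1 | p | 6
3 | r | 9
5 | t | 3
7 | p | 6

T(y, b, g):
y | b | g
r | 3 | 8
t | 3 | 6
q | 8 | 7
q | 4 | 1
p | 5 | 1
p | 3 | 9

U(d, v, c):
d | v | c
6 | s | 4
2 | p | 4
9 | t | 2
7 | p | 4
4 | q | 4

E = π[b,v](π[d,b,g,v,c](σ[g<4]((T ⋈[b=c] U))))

σ filters on g, owned by the left side.
E' = π[b,v](π[d,b,g,v,c]((σ[g<4](T) ⋈[b=c] U)))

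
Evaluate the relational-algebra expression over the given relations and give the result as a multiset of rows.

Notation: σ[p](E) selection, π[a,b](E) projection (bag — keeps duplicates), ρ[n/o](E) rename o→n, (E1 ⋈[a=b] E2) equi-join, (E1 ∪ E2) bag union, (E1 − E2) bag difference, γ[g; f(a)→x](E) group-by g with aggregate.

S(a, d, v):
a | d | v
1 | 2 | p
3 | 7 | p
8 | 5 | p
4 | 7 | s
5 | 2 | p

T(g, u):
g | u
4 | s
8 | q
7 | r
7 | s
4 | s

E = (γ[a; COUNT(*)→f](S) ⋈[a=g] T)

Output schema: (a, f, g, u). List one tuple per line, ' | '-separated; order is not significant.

Row counts bottom-up:
  S → 5
  γ[a; COUNT(*)→f](S) → 5
  T → 5
  (γ[a; COUNT(*)→f](S) ⋈[a=g] T) → 3

== RESULT ==
a | f | g | u
4 | 1 | 4 | s
4 | 1 | 4 | s
8 | 1 | 8 | q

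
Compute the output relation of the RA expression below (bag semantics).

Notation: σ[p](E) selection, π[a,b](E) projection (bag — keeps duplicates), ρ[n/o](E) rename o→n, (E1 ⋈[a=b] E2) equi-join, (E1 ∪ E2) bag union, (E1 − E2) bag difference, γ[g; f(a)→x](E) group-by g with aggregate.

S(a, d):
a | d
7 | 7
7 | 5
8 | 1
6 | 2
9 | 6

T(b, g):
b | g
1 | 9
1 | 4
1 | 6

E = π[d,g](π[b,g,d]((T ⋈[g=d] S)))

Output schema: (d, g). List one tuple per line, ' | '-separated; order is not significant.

Per-node cardinality:
  T → 3
  S → 5
  (T ⋈[g=d] S) → 1
  π[b,g,d]((T ⋈[g=d] S)) → 1
  π[d,g](π[b,g,d]((T ⋈[g=d] S))) → 1

== RESULT ==
d | g
6 | 6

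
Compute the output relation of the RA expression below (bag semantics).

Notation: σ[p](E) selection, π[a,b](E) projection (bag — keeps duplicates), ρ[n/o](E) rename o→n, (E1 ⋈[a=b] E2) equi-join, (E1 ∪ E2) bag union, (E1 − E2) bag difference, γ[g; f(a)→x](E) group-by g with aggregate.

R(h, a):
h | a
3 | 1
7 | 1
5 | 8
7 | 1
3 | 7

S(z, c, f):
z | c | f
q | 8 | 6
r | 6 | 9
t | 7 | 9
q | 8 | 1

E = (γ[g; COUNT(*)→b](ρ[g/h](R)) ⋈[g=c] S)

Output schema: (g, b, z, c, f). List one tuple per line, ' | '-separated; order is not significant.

Row counts bottom-up:
  R → 5
  ρ[g/h](R) → 5
  γ[g; COUNT(*)→b](ρ[g/h](R)) → 3
  S → 4
  (γ[g; COUNT(*)→b](ρ[g/h](R)) ⋈[g=c] S) → 1

== RESULT ==
g | b | z | c | f
7 | 2 | t | 7 | 9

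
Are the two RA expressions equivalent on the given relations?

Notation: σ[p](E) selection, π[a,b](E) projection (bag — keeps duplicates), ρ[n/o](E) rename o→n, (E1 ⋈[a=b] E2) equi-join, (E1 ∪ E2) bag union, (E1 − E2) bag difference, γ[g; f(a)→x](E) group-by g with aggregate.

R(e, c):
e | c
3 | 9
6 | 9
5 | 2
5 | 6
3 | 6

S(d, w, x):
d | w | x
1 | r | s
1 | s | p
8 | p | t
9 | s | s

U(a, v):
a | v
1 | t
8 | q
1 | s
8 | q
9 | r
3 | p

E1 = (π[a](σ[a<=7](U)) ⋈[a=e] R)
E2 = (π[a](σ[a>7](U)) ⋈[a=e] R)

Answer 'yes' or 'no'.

E1 stepwise |·|:
  U → 6
  σ[a<=7](U) → 3
  π[a](σ[a<=7](U)) → 3
  R → 5
  (π[a](σ[a<=7](U)) ⋈[a=e] R) → 2
E2 stepwise |·|:
  U → 6
  σ[a>7](U) → 3
  π[a](σ[a>7](U)) → 3
  R → 5
  (π[a](σ[a>7](U)) ⋈[a=e] R) → 0

E1 result:
a | e | c
3 | 3 | 6
3 | 3 | 9
E2 result:
a | e | c
(0 rows)
Witness: (3, 3, 6) appears 1× in E1 but 0× in E2.

no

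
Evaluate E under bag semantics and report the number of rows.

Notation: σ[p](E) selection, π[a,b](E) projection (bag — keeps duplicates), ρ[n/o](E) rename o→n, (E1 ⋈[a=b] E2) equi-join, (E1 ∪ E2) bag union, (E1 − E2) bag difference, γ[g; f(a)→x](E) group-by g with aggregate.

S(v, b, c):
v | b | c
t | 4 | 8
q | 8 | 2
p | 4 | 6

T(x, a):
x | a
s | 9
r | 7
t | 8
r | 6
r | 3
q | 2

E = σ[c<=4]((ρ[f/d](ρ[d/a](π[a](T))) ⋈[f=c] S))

Per-node cardinality:
  T → 6
  π[a](T) → 6
  ρ[d/a](π[a](T)) → 6
  ρ[f/d](ρ[d/a](π[a](T))) → 6
  S → 3
  (ρ[f/d](ρ[d/a](π[a](T))) ⋈[f=c] S) → 3
  σ[c<=4]((ρ[f/d](ρ[d/a](π[a](T))) ⋈[f=c] S)) → 1

|E| = 1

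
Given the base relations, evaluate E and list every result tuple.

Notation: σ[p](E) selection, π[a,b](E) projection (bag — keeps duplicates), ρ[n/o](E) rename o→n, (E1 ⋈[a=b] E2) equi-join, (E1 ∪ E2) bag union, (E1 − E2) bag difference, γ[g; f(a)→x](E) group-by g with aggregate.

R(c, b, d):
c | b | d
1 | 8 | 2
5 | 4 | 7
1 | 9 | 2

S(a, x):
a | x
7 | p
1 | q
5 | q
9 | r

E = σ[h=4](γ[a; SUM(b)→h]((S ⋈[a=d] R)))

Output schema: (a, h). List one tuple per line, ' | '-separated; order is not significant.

Subexpression sizes:
  S → 4
  R → 3
  (S ⋈[a=d] R) → 1
  γ[a; SUM(b)→h]((S ⋈[a=d] R)) → 1
  σ[h=4](γ[a; SUM(b)→h]((S ⋈[a=d] R))) → 1

== RESULT ==
a | h
7 | 4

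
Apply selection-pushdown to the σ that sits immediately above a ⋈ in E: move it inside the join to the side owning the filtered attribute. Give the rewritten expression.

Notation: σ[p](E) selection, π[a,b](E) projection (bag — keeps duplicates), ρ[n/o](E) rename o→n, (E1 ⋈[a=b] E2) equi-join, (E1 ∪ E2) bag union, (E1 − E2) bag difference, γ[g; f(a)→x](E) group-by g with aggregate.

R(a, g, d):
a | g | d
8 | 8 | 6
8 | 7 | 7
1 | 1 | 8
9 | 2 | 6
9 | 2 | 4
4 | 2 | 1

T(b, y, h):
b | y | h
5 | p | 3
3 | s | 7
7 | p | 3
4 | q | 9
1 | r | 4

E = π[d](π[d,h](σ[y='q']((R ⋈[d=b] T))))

σ filters on y, owned by the right side.
E' = π[d](π[d,h]((R ⋈[d=b] σ[y='q'](T))))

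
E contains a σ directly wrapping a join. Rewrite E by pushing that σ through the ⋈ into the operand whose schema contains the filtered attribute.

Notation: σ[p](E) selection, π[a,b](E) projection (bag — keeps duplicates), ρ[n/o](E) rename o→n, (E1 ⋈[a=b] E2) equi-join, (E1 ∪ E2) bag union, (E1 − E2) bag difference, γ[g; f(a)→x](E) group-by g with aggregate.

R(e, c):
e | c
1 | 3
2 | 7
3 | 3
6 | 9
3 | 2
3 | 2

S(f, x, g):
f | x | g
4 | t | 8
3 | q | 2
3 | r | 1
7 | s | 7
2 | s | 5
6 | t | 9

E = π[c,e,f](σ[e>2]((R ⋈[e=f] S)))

σ filters on e, owned by the left side.
E' = π[c,e,f]((σ[e>2](R) ⋈[e=f] S))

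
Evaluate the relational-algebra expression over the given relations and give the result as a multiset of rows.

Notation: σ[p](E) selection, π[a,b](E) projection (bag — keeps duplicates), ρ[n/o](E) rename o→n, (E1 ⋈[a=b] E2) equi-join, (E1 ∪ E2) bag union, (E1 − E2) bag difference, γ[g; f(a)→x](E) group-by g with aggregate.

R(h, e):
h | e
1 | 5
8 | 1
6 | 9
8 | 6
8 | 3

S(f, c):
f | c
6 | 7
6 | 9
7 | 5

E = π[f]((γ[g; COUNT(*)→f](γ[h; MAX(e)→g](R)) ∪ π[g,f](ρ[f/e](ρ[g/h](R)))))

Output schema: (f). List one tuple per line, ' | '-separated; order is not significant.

Stepwise |·|:
  R → 5
  γ[h; MAX(e)→g](R) → 3
  γ[g; COUNT(*)→f](γ[h; MAX(e)→g](R)) → 3
  R → 5
  ρ[g/h](R) → 5
  ρ[f/e](ρ[g/h](R)) → 5
  π[g,f](ρ[f/e](ρ[g/h](R))) → 5
  (γ[g; COUNT(*)→f](γ[h; MAX(e)→g](R)) ∪ π[g,f](ρ[f/e](ρ[g/h](R)))) → 8
  π[f]((γ[g; COUNT(*)→f](γ[h; MAX(e)→g](R)) ∪ π[g,f](ρ[f/e](ρ[g/h](R))))) → 8

== RESULT ==
f
1
1
1
1
3
5
6
9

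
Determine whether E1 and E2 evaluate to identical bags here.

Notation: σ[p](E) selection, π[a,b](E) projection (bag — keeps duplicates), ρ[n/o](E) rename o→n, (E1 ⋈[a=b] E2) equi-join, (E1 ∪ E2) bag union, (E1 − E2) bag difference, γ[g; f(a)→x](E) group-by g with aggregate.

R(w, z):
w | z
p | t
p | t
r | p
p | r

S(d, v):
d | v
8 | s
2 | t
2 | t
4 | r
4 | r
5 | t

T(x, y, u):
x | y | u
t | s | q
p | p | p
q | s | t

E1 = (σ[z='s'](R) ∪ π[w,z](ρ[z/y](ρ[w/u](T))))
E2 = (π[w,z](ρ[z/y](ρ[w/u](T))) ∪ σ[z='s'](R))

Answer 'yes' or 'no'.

E1 per-node cardinality:
  R → 4
  σ[z='s'](R) → 0
  T → 3
  ρ[w/u](T) → 3
  ρ[z/y](ρ[w/u](T)) → 3
  π[w,z](ρ[z/y](ρ[w/u](T))) → 3
  (σ[z='s'](R) ∪ π[w,z](ρ[z/y](ρ[w/u](T)))) → 3
E2 per-node cardinality:
  T → 3
  ρ[w/u](T) → 3
  ρ[z/y](ρ[w/u](T)) → 3
  π[w,z](ρ[z/y](ρ[w/u](T))) → 3
  R → 4
  σ[z='s'](R) → 0
  (π[w,z](ρ[z/y](ρ[w/u](T))) ∪ σ[z='s'](R)) → 3

E1 and E2 produce the same multiset:
w | z
p | p
q | s
t | s

yes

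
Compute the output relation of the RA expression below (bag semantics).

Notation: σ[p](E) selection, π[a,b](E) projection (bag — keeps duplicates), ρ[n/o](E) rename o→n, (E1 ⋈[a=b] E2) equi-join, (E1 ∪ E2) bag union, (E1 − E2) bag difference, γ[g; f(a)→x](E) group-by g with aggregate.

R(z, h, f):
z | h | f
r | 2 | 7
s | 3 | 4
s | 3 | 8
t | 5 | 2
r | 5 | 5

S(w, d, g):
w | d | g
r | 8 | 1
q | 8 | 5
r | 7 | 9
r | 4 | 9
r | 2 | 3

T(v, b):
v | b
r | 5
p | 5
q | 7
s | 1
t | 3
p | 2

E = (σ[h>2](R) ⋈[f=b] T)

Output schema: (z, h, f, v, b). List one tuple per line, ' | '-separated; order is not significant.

Stepwise |·|:
  R → 5
  σ[h>2](R) → 4
  T → 6
  (σ[h>2](R) ⋈[f=b] T) → 3

== RESULT ==
z | h | f | v | b
r | 5 | 5 | p | 5
r | 5 | 5 | r | 5
t | 5 | 2 | p | 2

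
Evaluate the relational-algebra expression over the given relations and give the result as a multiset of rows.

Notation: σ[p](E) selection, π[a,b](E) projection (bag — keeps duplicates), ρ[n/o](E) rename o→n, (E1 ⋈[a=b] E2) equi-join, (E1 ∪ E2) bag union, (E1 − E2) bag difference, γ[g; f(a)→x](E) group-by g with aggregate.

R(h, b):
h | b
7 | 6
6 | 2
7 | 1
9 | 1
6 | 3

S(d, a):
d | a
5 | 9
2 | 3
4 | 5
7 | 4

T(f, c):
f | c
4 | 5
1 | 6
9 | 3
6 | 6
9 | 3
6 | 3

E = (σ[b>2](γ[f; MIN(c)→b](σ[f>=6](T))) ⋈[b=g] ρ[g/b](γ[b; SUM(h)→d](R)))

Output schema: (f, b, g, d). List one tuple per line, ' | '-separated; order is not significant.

Stepwise |·|:
  T → 6
  σ[f>=6](T) → 4
  γ[f; MIN(c)→b](σ[f>=6](T)) → 2
  σ[b>2](γ[f; MIN(c)→b](σ[f>=6](T))) → 2
  R → 5
  γ[b; SUM(h)→d](R) → 4
  ρ[g/b](γ[b; SUM(h)→d](R)) → 4
  (σ[b>2](γ[f; MIN(c)→b](σ[f>=6](T))) ⋈[b=g] ρ[g/b](γ[b; SUM(h)→d](R))) → 2

== RESULT ==
f | b | g | d
6 | 3 | 3 | 6
9 | 3 | 3 | 6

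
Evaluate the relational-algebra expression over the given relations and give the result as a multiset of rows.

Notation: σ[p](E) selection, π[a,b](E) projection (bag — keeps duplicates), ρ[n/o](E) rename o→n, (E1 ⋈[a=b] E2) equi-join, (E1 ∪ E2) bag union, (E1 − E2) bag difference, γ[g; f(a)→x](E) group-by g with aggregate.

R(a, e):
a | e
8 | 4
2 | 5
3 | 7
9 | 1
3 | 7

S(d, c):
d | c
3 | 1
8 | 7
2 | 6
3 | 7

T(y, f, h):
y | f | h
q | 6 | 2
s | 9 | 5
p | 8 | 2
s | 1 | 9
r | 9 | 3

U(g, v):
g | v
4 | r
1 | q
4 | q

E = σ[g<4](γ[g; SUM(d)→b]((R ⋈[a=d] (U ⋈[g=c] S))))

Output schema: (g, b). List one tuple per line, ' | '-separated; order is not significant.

Per-node cardinality:
  R → 5
  U → 3
  S → 4
  (U ⋈[g=c] S) → 1
  (R ⋈[a=d] (U ⋈[g=c] S)) → 2
  γ[g; SUM(d)→b]((R ⋈[a=d] (U ⋈[g=c] S))) → 1
  σ[g<4](γ[g; SUM(d)→b]((R ⋈[a=d] (U ⋈[g=c] S)))) → 1

== RESULT ==
g | b
1 | 6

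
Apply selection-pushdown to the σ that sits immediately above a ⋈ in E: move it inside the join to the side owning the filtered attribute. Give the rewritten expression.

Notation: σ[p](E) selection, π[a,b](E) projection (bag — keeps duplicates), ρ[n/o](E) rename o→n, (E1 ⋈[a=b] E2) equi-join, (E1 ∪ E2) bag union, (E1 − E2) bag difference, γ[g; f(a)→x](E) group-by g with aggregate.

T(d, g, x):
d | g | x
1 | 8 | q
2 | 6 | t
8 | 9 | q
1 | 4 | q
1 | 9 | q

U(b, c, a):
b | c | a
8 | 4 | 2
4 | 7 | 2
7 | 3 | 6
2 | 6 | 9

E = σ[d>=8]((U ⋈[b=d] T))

σ filters on d, owned by the right side.
E' = (U ⋈[b=d] σ[d>=8](T))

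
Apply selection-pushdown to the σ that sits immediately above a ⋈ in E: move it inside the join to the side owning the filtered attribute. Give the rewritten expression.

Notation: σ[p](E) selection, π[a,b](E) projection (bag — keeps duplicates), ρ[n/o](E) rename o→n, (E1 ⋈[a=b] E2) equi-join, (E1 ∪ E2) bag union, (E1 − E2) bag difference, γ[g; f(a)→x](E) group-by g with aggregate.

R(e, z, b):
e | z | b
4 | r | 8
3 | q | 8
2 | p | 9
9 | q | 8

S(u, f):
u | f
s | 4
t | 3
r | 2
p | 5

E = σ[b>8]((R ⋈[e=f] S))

σ filters on b, owned by the left side.
E' = (σ[b>8](R) ⋈[e=f] S)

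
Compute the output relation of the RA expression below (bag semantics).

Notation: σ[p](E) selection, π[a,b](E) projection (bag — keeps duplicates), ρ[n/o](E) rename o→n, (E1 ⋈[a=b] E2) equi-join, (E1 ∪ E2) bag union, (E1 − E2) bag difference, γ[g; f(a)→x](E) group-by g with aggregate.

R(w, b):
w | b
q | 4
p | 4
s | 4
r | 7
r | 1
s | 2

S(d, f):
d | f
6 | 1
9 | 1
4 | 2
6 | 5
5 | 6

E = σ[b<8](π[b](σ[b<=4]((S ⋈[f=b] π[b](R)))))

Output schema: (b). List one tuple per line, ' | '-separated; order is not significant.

Stepwise |·|:
  S → 5
  R → 6
  π[b](R) → 6
  (S ⋈[f=b] π[b](R)) → 3
  σ[b<=4]((S ⋈[f=b] π[b](R))) → 3
  π[b](σ[b<=4]((S ⋈[f=b] π[b](R)))) → 3
  σ[b<8](π[b](σ[b<=4]((S ⋈[f=b] π[b](R))))) → 3

== RESULT ==
b
1
1
2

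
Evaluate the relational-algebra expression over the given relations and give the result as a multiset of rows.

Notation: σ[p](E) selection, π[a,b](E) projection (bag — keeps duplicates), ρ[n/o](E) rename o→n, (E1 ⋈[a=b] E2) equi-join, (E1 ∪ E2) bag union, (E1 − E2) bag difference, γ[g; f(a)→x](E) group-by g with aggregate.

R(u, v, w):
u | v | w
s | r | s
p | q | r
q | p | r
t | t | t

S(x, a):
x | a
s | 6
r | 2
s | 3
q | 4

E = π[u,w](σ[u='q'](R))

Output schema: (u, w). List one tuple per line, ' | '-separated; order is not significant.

Subexpression sizes:
  R → 4
  σ[u='q'](R) → 1
  π[u,w](σ[u='q'](R)) → 1

== RESULT ==
u | w
q | r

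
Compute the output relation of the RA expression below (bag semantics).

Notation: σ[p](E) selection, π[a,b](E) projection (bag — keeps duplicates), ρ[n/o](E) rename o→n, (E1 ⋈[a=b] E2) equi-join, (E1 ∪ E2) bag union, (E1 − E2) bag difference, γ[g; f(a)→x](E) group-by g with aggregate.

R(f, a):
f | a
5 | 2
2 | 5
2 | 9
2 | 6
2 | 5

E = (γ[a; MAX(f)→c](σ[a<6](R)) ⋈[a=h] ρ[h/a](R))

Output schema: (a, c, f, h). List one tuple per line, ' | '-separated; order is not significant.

Row counts bottom-up:
  R → 5
  σ[a<6](R) → 3
  γ[a; MAX(f)→c](σ[a<6](R)) → 2
  R → 5
  ρ[h/a](R) → 5
  (γ[a; MAX(f)→c](σ[a<6](R)) ⋈[a=h] ρ[h/a](R)) → 3

== RESULT ==
a | c | f | h
2 | 5 | 5 | 2
5 | 2 | 2 | 5
5 | 2 | 2 | 5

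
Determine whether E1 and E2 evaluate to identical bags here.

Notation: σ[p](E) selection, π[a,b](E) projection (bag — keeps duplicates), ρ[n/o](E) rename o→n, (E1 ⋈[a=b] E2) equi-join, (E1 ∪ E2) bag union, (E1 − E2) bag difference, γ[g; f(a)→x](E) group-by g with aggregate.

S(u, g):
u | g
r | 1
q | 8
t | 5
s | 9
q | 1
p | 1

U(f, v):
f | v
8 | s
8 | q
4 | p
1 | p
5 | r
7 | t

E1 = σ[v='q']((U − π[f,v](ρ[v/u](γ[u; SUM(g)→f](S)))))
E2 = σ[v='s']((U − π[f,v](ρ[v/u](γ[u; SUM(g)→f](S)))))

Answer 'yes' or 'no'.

E1 subexpression sizes:
  U → 6
  S → 6
  γ[u; SUM(g)→f](S) → 5
  ρ[v/u](γ[u; SUM(g)→f](S)) → 5
  π[f,v](ρ[v/u](γ[u; SUM(g)→f](S))) → 5
  (U − π[f,v](ρ[v/u](γ[u; SUM(g)→f](S)))) → 5
  σ[v='q']((U − π[f,v](ρ[v/u](γ[u; SUM(g)→f](S))))) → 1
E2 subexpression sizes:
  U → 6
  S → 6
  γ[u; SUM(g)→f](S) → 5
  ρ[v/u](γ[u; SUM(g)→f](S)) → 5
  π[f,v](ρ[v/u](γ[u; SUM(g)→f](S))) → 5
  (U − π[f,v](ρ[v/u](γ[u; SUM(g)→f](S)))) → 5
  σ[v='s']((U − π[f,v](ρ[v/u](γ[u; SUM(g)→f](S))))) → 1

E1 result:
f | v
8 | q
E2 result:
f | v
8 | s
Witness: (8, 'q') appears 1× in E1 but 0× in E2.

no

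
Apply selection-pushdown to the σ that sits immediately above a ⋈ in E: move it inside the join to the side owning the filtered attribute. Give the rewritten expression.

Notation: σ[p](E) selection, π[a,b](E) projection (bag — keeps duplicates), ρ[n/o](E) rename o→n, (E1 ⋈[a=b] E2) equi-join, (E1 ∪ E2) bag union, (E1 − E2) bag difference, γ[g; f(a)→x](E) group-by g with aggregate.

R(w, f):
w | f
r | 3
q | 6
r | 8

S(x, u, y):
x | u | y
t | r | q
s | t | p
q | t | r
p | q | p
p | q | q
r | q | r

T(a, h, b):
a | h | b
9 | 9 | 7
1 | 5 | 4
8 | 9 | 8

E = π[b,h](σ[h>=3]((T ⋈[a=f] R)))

σ filters on h, owned by the left side.
E' = π[b,h]((σ[h>=3](T) ⋈[a=f] R))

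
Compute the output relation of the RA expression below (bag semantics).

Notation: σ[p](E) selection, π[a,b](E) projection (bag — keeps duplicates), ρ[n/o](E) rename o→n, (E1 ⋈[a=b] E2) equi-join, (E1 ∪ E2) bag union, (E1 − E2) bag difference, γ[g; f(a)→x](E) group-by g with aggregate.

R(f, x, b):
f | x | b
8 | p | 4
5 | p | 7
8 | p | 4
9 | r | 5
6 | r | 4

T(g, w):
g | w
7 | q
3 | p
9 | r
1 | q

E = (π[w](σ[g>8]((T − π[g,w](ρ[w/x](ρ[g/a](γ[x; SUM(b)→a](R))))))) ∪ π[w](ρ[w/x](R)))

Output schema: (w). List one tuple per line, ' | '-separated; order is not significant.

Subexpression sizes:
  T → 4
  R → 5
  γ[x; SUM(b)→a](R) → 2
  ρ[g/a](γ[x; SUM(b)→a](R)) → 2
  ρ[w/x](ρ[g/a](γ[x; SUM(b)→a](R))) → 2
  π[g,w](ρ[w/x](ρ[g/a](γ[x; SUM(b)→a](R)))) → 2
  (T − π[g,w](ρ[w/x](ρ[g/a](γ[x; SUM(b)→a](R))))) → 3
  σ[g>8]((T − π[g,w](ρ[w/x](ρ[g/a](γ[x; SUM(b)→a](R)))))) → 0
  π[w](σ[g>8]((T − π[g,w](ρ[w/x](ρ[g/a](γ[x; SUM(b)→a](R))))))) → 0
  R → 5
  ρ[w/x](R) → 5
  π[w](ρ[w/x](R)) → 5
  (π[w](σ[g>8]((T − π[g,w](ρ[w/x](ρ[g/a](γ[x; SUM(b)→a](R))))))) ∪ π[w](ρ[w/x](R))) → 5

== RESULT ==
w
p
p
p
r
r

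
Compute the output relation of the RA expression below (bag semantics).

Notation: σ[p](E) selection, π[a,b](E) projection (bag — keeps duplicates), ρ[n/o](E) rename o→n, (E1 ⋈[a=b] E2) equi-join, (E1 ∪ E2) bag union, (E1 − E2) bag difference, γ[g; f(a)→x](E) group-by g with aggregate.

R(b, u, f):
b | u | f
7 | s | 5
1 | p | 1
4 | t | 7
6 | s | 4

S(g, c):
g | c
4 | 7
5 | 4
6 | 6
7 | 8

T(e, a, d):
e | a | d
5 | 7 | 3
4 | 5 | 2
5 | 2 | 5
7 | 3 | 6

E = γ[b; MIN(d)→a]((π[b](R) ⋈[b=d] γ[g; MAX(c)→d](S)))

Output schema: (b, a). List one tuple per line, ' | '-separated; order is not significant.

Subexpression sizes:
  R → 4
  π[b](R) → 4
  S → 4
  γ[g; MAX(c)→d](S) → 4
  (π[b](R) ⋈[b=d] γ[g; MAX(c)→d](S)) → 3
  γ[b; MIN(d)→a]((π[b](R) ⋈[b=d] γ[g; MAX(c)→d](S))) → 3

== RESULT ==
b | a
4 | 4
6 | 6
7 | 7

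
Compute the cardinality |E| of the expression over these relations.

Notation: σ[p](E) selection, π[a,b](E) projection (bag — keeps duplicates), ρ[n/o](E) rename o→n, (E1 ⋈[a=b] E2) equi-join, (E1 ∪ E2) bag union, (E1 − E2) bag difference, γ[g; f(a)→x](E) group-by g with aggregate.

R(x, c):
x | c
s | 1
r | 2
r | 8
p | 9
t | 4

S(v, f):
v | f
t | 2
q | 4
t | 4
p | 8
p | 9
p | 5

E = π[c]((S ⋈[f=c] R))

Row counts bottom-up:
  S → 6
  R → 5
  (S ⋈[f=c] R) → 5
  π[c]((S ⋈[f=c] R)) → 5

|E| = 5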